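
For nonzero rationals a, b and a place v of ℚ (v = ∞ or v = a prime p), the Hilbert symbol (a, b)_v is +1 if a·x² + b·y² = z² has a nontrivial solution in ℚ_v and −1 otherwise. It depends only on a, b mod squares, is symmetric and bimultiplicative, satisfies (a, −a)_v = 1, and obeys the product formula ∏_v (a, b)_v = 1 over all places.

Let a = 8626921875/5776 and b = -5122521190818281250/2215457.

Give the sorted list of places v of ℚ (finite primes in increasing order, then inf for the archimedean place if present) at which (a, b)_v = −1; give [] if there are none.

(a, b) ≡ (3, -13090) mod (ℚ^×)²; places V = {2, 3, 5, 7, 11, 13, 17, 19, ∞}.
(a,b)_7: α=0, u≡5; β=1, v≡3 (mod 7); (5|7)=-1, (3|7)=-1; sign (−1)^0·-1^1·-1^0 = -1.
(a,b)_2: α=-4, β=1; u≡3, v≡7 (mod 8); ε(u)ε(v)=1·1, αω(v)=-4·0, βω(u)=1·1; sum ≡ 0  ⇒  +1.
(a,b)_17: α=0, u≡10; β=-1, v≡6 (mod 17); (10|17)=-1, (6|17)=-1; sign (−1)^0·-1^-1·-1^0 = -1.
(a,b)_5: α=6, u≡3; β=7, v≡3 (mod 5); (3|5)=-1, (3|5)=-1; sign (−1)^0·-1^7·-1^6 = -1.
(a,b)_13: α=2, u≡12; β=6, v≡9 (mod 13); (12|13)=+1, (9|13)=+1; sign (−1)^0·+1^6·+1^2 = +1.
(a,b)_11: α=2, u≡1; β=3, v≡5 (mod 11); (1|11)=+1, (5|11)=+1; sign (−1)^0·+1^3·+1^2 = +1.
(a,b)_3: α=3, u≡1; β=6, v≡2 (mod 3); (1|3)=+1, (2|3)=-1; sign (−1)^0·+1^6·-1^3 = -1.
(a,b)_∞: sgn(3)=+, sgn(-13090)=−, so +1.
(a,b)_19: α=-2, u≡8; β=-4, v≡17 (mod 19); (8|19)=-1, (17|19)=+1; sign (−1)^0·-1^-4·+1^-2 = +1.
(3, -13090 / ℚ) ramifies at {3, 5, 7, 17}: a division algebra.

[3, 5, 7, 17]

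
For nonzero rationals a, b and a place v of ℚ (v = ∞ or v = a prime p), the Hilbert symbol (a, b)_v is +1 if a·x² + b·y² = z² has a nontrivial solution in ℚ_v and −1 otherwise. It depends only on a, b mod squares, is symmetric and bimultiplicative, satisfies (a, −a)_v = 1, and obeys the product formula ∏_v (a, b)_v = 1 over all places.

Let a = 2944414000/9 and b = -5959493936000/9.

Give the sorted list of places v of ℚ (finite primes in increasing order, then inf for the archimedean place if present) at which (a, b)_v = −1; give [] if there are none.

Mod squares: a ≡ 115, b ≡ -110. Check v ∈ {∞, 2, 3, 5, 11, 23}.
v=∞: 115 > 0 and -110 < 0  ⇒  (a,b)_∞ = +1.
v=23: a=23^3·(≡7), b=23^4·(≡5) mod 23; (7|23)=-1, (5|23)=-1; (−1)^{3·4·11}·(-1)^4·(-1)^3 = -1.
v=11: a=11^2·(≡1), b=11^3·(≡3) mod 11; (1|11)=+1, (3|11)=+1; (−1)^{2·3·5}·(+1)^3·(+1)^2 = +1.
v=2: v_2(a)=4, v_2(b)=7; units ≡ 3, 1 (mod 8); ε·ε+αω+βω = 1·0+4·0+7·1 ≡ 1  ⇒  (a,b)_2 = -1.
v=5: a=5^3·(≡3), b=5^3·(≡3) mod 5; (3|5)=-1, (3|5)=-1; (−1)^{3·3·2}·(-1)^3·(-1)^3 = +1.
v=3: a=3^-2·(≡1), b=3^-2·(≡1) mod 3; (1|3)=+1, (1|3)=+1; (−1)^{-2·-2·1}·(+1)^-2·(+1)^-2 = +1.
|Ram(115, -110)| = 2, even; anisotropic at {2, 23}.

[2, 23]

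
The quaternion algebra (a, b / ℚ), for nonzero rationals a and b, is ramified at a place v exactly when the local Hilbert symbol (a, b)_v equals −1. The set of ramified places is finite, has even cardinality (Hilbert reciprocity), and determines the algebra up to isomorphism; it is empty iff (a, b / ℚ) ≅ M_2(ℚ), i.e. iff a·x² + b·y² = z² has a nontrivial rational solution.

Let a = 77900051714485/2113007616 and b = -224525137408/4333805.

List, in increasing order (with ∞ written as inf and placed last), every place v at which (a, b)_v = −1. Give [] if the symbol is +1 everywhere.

Mod squares: a ≡ 4555915, b ≡ -68510. Check v ∈ {∞, 2, 3, 5, 7, 11, 13, 17, 19, 23, 31, 43}.
v=11: a=11^2·(≡9), b=11^2·(≡4) mod 11; (9|11)=+1, (4|11)=+1; (−1)^{2·2·5}·(+1)^2·(+1)^2 = +1.
v=31: a=31^-1·(≡25), b=31^1·(≡21) mod 31; (25|31)=+1, (21|31)=-1; (−1)^{-1·1·15}·(+1)^1·(-1)^-1 = +1.
v=17: a=17^1·(≡5), b=17^1·(≡9) mod 17; (5|17)=-1, (9|17)=+1; (−1)^{1·1·8}·(-1)^1·(+1)^1 = -1.
v=7: a=7^3·(≡5), b=7^-4·(≡5) mod 7; (5|7)=-1, (5|7)=-1; (−1)^{3·-4·3}·(-1)^-4·(-1)^3 = -1.
v=23: a=23^2·(≡2), b=23^2·(≡22) mod 23; (2|23)=+1, (22|23)=-1; (−1)^{2·2·11}·(+1)^2·(-1)^2 = +1.
v=43: a=43^-2·(≡22), b=43^0·(≡28) mod 43; (22|43)=-1, (28|43)=-1; (−1)^{-2·0·21}·(-1)^0·(-1)^-2 = +1.
v=2: v_2(a)=-12, v_2(b)=9; units ≡ 3, 1 (mod 8); ε·ε+αω+βω = 1·0+-12·0+9·1 ≡ 1  ⇒  (a,b)_2 = -1.
v=13: a=13^3·(≡4), b=13^1·(≡5) mod 13; (4|13)=+1, (5|13)=-1; (−1)^{3·1·6}·(+1)^1·(-1)^3 = -1.
v=5: a=5^1·(≡2), b=5^-1·(≡2) mod 5; (2|5)=-1, (2|5)=-1; (−1)^{1·-1·2}·(-1)^-1·(-1)^1 = +1.
v=19: a=19^1·(≡4), b=19^-2·(≡1) mod 19; (4|19)=+1, (1|19)=+1; (−1)^{1·-2·9}·(+1)^-2·(+1)^1 = +1.
v=∞: 4555915 > 0 and -68510 < 0  ⇒  (a,b)_∞ = +1.
v=3: a=3^-2·(≡1), b=3^0·(≡1) mod 3; (1|3)=+1, (1|3)=+1; (−1)^{-2·0·1}·(+1)^0·(+1)^-2 = +1.
|Ram(4555915, -68510)| = 4, even; anisotropic at {2, 7, 13, 17}.

[2, 7, 13, 17]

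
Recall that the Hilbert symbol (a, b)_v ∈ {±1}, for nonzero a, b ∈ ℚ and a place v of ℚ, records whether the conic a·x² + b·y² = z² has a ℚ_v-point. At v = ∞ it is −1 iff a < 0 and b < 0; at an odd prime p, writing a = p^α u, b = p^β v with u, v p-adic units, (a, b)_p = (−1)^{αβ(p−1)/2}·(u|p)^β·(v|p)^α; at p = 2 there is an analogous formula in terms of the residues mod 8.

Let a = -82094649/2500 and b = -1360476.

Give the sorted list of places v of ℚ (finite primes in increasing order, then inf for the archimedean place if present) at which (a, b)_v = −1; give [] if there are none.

(a, b) ≡ (-4641, -4199) mod (ℚ^×)²; places V = {2, 3, 5, 7, 13, 17, 19, ∞}.
(a,b)_3: α=1, u≡1; β=4, v≡1 (mod 3); (1|3)=+1, (1|3)=+1; sign (−1)^0·+1^4·+1^1 = +1.
(a,b)_5: α=-4, u≡4; β=0, v≡4 (mod 5); (4|5)=+1, (4|5)=+1; sign (−1)^0·+1^0·+1^-4 = +1.
(a,b)_7: α=3, u≡1; β=0, v≡2 (mod 7); (1|7)=+1, (2|7)=+1; sign (−1)^0·+1^0·+1^3 = +1.
(a,b)_2: α=-2, β=2; u≡7, v≡1 (mod 8); ε(u)ε(v)=1·0, αω(v)=-2·0, βω(u)=2·0; sum ≡ 0  ⇒  +1.
(a,b)_17: α=1, u≡8; β=1, v≡8 (mod 17); (8|17)=+1, (8|17)=+1; sign (−1)^0·+1^1·+1^1 = +1.
(a,b)_∞: sgn(-4641)=−, sgn(-4199)=−, so -1.
(a,b)_13: α=1, u≡6; β=1, v≡11 (mod 13); (6|13)=-1, (11|13)=-1; sign (−1)^0·-1^1·-1^1 = +1.
(a,b)_19: α=2, u≡14; β=1, v≡7 (mod 19); (14|19)=-1, (7|19)=+1; sign (−1)^0·-1^1·+1^2 = -1.
Ram(-4641, -4199) = {19, ∞}; no ℚ_19-point on the conic.

[19, inf]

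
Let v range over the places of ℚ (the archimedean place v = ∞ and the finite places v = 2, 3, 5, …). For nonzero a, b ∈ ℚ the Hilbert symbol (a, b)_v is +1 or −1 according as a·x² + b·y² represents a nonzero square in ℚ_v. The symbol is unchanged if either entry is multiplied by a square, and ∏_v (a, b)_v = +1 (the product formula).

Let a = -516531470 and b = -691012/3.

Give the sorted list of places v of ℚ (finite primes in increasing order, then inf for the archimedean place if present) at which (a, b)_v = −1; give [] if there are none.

Mod squares: a ≡ -976430, b ≡ -518259. Check v ∈ {∞, 2, 3, 5, 7, 13, 23, 29, 37}.
v=5: a=5^1·(≡1), b=5^0·(≡1) mod 5; (1|5)=+1, (1|5)=+1; (−1)^{1·0·2}·(+1)^0·(+1)^1 = +1.
v=13: a=13^1·(≡10), b=13^0·(≡1) mod 13; (10|13)=+1, (1|13)=+1; (−1)^{1·0·6}·(+1)^0·(+1)^1 = +1.
v=∞: -976430 < 0 and -518259 < 0  ⇒  (a,b)_∞ = -1.
v=3: a=3^0·(≡1), b=3^-1·(≡2) mod 3; (1|3)=+1, (2|3)=-1; (−1)^{0·-1·1}·(+1)^-1·(-1)^0 = +1.
v=7: a=7^1·(≡3), b=7^1·(≡4) mod 7; (3|7)=-1, (4|7)=+1; (−1)^{1·1·3}·(-1)^1·(+1)^1 = +1.
v=37: a=37^1·(≡12), b=37^1·(≡3) mod 37; (12|37)=+1, (3|37)=+1; (−1)^{1·1·18}·(+1)^1·(+1)^1 = +1.
v=29: a=29^1·(≡22), b=29^1·(≡13) mod 29; (22|29)=+1, (13|29)=+1; (−1)^{1·1·14}·(+1)^1·(+1)^1 = +1.
v=23: a=23^2·(≡12), b=23^1·(≡21) mod 23; (12|23)=+1, (21|23)=-1; (−1)^{2·1·11}·(+1)^1·(-1)^2 = +1.
v=2: v_2(a)=1, v_2(b)=2; units ≡ 1, 5 (mod 8); ε·ε+αω+βω = 0·0+1·1+2·0 ≡ 1  ⇒  (a,b)_2 = -1.
Ram(-976430, -518259) = {2, ∞}; no ℚ_2-point on the conic.

[2, inf]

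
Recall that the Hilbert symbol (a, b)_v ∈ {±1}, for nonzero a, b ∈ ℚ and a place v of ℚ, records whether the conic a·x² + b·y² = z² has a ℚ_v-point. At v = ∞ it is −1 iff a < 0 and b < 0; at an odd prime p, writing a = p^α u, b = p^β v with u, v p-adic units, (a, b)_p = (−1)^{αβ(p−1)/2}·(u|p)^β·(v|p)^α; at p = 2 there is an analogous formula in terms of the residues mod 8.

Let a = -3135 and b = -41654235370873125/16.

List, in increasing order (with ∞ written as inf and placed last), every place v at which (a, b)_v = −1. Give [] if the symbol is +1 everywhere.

Mod squares: a ≡ -3135, b ≡ -74613. Check v ∈ {∞, 2, 3, 5, 7, 11, 13, 17, 19}.
v=19: a=19^1·(≡6), b=19^3·(≡7) mod 19; (6|19)=+1, (7|19)=+1; (−1)^{1·3·9}·(+1)^3·(+1)^1 = -1.
v=13: a=13^0·(≡11), b=13^2·(≡5) mod 13; (11|13)=-1, (5|13)=-1; (−1)^{0·2·6}·(-1)^2·(-1)^0 = +1.
v=3: a=3^1·(≡2), b=3^1·(≡2) mod 3; (2|3)=-1, (2|3)=-1; (−1)^{1·1·1}·(-1)^1·(-1)^1 = -1.
v=11: a=11^1·(≡1), b=11^5·(≡4) mod 11; (1|11)=+1, (4|11)=+1; (−1)^{1·5·5}·(+1)^5·(+1)^1 = -1.
v=2: v_2(a)=0, v_2(b)=-4; units ≡ 1, 3 (mod 8); ε·ε+αω+βω = 0·1+0·1+-4·0 ≡ 0  ⇒  (a,b)_2 = +1.
v=∞: -3135 < 0 and -74613 < 0  ⇒  (a,b)_∞ = -1.
v=5: a=5^1·(≡3), b=5^4·(≡3) mod 5; (3|5)=-1, (3|5)=-1; (−1)^{1·4·2}·(-1)^4·(-1)^1 = -1.
v=7: a=7^0·(≡1), b=7^1·(≡4) mod 7; (1|7)=+1, (4|7)=+1; (−1)^{0·1·3}·(+1)^1·(+1)^0 = +1.
v=17: a=17^0·(≡10), b=17^1·(≡5) mod 17; (10|17)=-1, (5|17)=-1; (−1)^{0·1·8}·(-1)^1·(-1)^0 = -1.
|Ram(-3135, -74613)| = 6, even; anisotropic at {3, 5, 11, 17, 19, ∞}.

[3, 5, 11, 17, 19, inf]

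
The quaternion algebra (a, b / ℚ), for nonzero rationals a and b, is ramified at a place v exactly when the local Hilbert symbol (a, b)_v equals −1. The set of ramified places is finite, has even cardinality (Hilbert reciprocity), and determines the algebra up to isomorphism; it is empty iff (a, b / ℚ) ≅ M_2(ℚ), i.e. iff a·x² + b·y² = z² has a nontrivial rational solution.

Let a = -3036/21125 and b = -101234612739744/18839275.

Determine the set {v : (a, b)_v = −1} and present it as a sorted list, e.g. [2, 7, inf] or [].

[2, 3, 7, inf]

Mod squares: a ≡ -3795, b ≡ -16926. Check v ∈ {∞, 2, 3, 5, 7, 11, 13, 23, 31}.
v=11: a=11^1·(≡2), b=11^2·(≡3) mod 11; (2|11)=-1, (3|11)=+1; (−1)^{1·2·5}·(-1)^2·(+1)^1 = +1.
v=∞: -3795 < 0 and -16926 < 0  ⇒  (a,b)_∞ = -1.
v=31: a=31^0·(≡9), b=31^1·(≡3) mod 31; (9|31)=+1, (3|31)=-1; (−1)^{0·1·15}·(+1)^1·(-1)^0 = +1.
v=7: a=7^0·(≡5), b=7^-3·(≡2) mod 7; (5|7)=-1, (2|7)=+1; (−1)^{0·-3·3}·(-1)^-3·(+1)^0 = -1.
v=5: a=5^-3·(≡1), b=5^-2·(≡1) mod 5; (1|5)=+1, (1|5)=+1; (−1)^{-3·-2·2}·(+1)^-2·(+1)^-3 = +1.
v=3: a=3^1·(≡1), b=3^13·(≡1) mod 3; (1|3)=+1, (1|3)=+1; (−1)^{1·13·1}·(+1)^13·(+1)^1 = -1.
v=2: v_2(a)=2, v_2(b)=5; units ≡ 5, 1 (mod 8); ε·ε+αω+βω = 0·0+2·0+5·1 ≡ 1  ⇒  (a,b)_2 = -1.
v=13: a=13^-2·(≡4), b=13^-3·(≡11) mod 13; (4|13)=+1, (11|13)=-1; (−1)^{-2·-3·6}·(+1)^-3·(-1)^-2 = +1.
v=23: a=23^1·(≡11), b=23^2·(≡12) mod 23; (11|23)=-1, (12|23)=+1; (−1)^{1·2·11}·(-1)^2·(+1)^1 = +1.
(-3795, -16926 / ℚ) ramifies at {2, 3, 7, ∞}: a division algebra.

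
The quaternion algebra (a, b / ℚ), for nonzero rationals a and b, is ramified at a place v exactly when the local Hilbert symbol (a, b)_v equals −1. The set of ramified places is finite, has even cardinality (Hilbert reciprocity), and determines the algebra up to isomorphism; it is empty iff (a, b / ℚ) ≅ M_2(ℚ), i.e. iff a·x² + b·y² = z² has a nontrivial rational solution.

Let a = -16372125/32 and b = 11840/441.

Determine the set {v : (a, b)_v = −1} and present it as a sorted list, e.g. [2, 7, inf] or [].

[3, 5]

(a, b) ≡ (-330, 185) mod (ℚ^×)²; places V = {2, 3, 5, 7, 11, 37, ∞}.
(a,b)_3: α=5, u≡1; β=-2, v≡2 (mod 3); (1|3)=+1, (2|3)=-1; sign (−1)^0·+1^-2·-1^5 = -1.
(a,b)_2: α=-5, β=6; u≡3, v≡1 (mod 8); ε(u)ε(v)=1·0, αω(v)=-5·0, βω(u)=6·1; sum ≡ 0  ⇒  +1.
(a,b)_7: α=2, u≡5; β=-2, v≡5 (mod 7); (5|7)=-1, (5|7)=-1; sign (−1)^0·-1^-2·-1^2 = +1.
(a,b)_37: α=0, u≡36; β=1, v≡29 (mod 37); (36|37)=+1, (29|37)=-1; sign (−1)^0·+1^1·-1^0 = +1.
(a,b)_5: α=3, u≡4; β=1, v≡3 (mod 5); (4|5)=+1, (3|5)=-1; sign (−1)^0·+1^1·-1^3 = -1.
(a,b)_11: α=1, u≡9; β=0, v≡4 (mod 11); (9|11)=+1, (4|11)=+1; sign (−1)^0·+1^0·+1^1 = +1.
(a,b)_∞: sgn(-330)=−, sgn(185)=+, so +1.
(-330, 185 / ℚ) ramifies at {3, 5}: a division algebra.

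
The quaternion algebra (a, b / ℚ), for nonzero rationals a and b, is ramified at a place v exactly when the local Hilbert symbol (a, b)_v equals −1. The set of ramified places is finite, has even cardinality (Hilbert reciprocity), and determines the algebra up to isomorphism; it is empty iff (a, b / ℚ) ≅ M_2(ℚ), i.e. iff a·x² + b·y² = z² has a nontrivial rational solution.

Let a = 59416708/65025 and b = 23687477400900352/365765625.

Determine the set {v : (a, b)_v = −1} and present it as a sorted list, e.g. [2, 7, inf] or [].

[29, 41]

Mod squares: a ≡ 15457, b ≡ 403. Check v ∈ {∞, 2, 3, 5, 13, 17, 29, 31, 41}.
v=13: a=13^1·(≡11), b=13^3·(≡11) mod 13; (11|13)=-1, (11|13)=-1; (−1)^{1·3·6}·(-1)^3·(-1)^1 = +1.
v=3: a=3^-2·(≡1), b=3^-4·(≡1) mod 3; (1|3)=+1, (1|3)=+1; (−1)^{-2·-4·1}·(+1)^-4·(+1)^-2 = +1.
v=5: a=5^-2·(≡3), b=5^-6·(≡3) mod 5; (3|5)=-1, (3|5)=-1; (−1)^{-2·-6·2}·(-1)^-6·(-1)^-2 = +1.
v=∞: 15457 > 0 and 403 > 0  ⇒  (a,b)_∞ = +1.
v=17: a=17^-2·(≡2), b=17^-2·(≡5) mod 17; (2|17)=+1, (5|17)=-1; (−1)^{-2·-2·8}·(+1)^-2·(-1)^-2 = +1.
v=2: v_2(a)=2, v_2(b)=8; units ≡ 1, 3 (mod 8); ε·ε+αω+βω = 0·1+2·1+8·0 ≡ 0  ⇒  (a,b)_2 = +1.
v=41: a=41^1·(≡39), b=41^2·(≡35) mod 41; (39|41)=+1, (35|41)=-1; (−1)^{1·2·20}·(+1)^2·(-1)^1 = -1.
v=29: a=29^1·(≡21), b=29^2·(≡11) mod 29; (21|29)=-1, (11|29)=-1; (−1)^{1·2·14}·(-1)^2·(-1)^1 = -1.
v=31: a=31^2·(≡18), b=31^3·(≡24) mod 31; (18|31)=+1, (24|31)=-1; (−1)^{2·3·15}·(+1)^3·(-1)^2 = +1.
Ram(15457, 403) = {29, 41}; no ℚ_29-point on the conic.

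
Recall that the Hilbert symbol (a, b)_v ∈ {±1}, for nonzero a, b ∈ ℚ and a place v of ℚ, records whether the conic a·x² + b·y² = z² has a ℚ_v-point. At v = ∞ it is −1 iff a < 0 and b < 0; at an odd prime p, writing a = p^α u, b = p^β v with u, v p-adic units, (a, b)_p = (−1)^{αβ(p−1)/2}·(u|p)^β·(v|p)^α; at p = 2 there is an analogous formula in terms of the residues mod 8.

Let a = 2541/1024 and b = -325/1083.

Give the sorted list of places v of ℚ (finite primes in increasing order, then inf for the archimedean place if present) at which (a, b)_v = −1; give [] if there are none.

Mod squares: a ≡ 21, b ≡ -39. Check v ∈ {∞, 2, 3, 5, 7, 11, 13, 19}.
v=∞: 21 > 0 and -39 < 0  ⇒  (a,b)_∞ = +1.
v=19: a=19^0·(≡12), b=19^-2·(≡12) mod 19; (12|19)=-1, (12|19)=-1; (−1)^{0·-2·9}·(-1)^-2·(-1)^0 = +1.
v=2: v_2(a)=-10, v_2(b)=0; units ≡ 5, 1 (mod 8); ε·ε+αω+βω = 0·0+-10·0+0·1 ≡ 0  ⇒  (a,b)_2 = +1.
v=7: a=7^1·(≡3), b=7^0·(≡5) mod 7; (3|7)=-1, (5|7)=-1; (−1)^{1·0·3}·(-1)^0·(-1)^1 = -1.
v=11: a=11^2·(≡10), b=11^0·(≡1) mod 11; (10|11)=-1, (1|11)=+1; (−1)^{2·0·5}·(-1)^0·(+1)^2 = +1.
v=5: a=5^0·(≡4), b=5^2·(≡4) mod 5; (4|5)=+1, (4|5)=+1; (−1)^{0·2·2}·(+1)^2·(+1)^0 = +1.
v=3: a=3^1·(≡1), b=3^-1·(≡2) mod 3; (1|3)=+1, (2|3)=-1; (−1)^{1·-1·1}·(+1)^-1·(-1)^1 = +1.
v=13: a=13^0·(≡11), b=13^1·(≡10) mod 13; (11|13)=-1, (10|13)=+1; (−1)^{0·1·6}·(-1)^1·(+1)^0 = -1.
|Ram(21, -39)| = 2, even; anisotropic at {7, 13}.

[7, 13]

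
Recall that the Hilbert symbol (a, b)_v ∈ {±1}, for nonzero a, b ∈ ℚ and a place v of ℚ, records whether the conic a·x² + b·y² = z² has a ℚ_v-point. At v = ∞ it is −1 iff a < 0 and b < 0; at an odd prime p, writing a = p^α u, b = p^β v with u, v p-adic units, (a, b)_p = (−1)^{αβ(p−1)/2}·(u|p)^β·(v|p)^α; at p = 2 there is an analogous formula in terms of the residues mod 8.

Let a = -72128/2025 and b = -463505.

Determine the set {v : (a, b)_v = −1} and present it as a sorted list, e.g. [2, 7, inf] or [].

[5, 7, 17, 19, 23, inf]

(a, b) ≡ (-23, -463505) mod (ℚ^×)²; places V = {2, 3, 5, 7, 17, 19, 23, 41, ∞}.
(a,b)_23: α=1, u≡15; β=0, v≡14 (mod 23); (15|23)=-1, (14|23)=-1; sign (−1)^0·-1^0·-1^1 = -1.
(a,b)_7: α=2, u≡6; β=1, v≡5 (mod 7); (6|7)=-1, (5|7)=-1; sign (−1)^0·-1^1·-1^2 = -1.
(a,b)_∞: sgn(-23)=−, sgn(-463505)=−, so -1.
(a,b)_41: α=0, u≡2; β=1, v≡11 (mod 41); (2|41)=+1, (11|41)=-1; sign (−1)^0·+1^1·-1^0 = +1.
(a,b)_19: α=0, u≡10; β=1, v≡1 (mod 19); (10|19)=-1, (1|19)=+1; sign (−1)^0·-1^1·+1^0 = -1.
(a,b)_2: α=6, β=0; u≡1, v≡7 (mod 8); ε(u)ε(v)=0·1, αω(v)=6·0, βω(u)=0·0; sum ≡ 0  ⇒  +1.
(a,b)_3: α=-4, u≡1; β=0, v≡1 (mod 3); (1|3)=+1, (1|3)=+1; sign (−1)^0·+1^0·+1^-4 = +1.
(a,b)_5: α=-2, u≡2; β=1, v≡4 (mod 5); (2|5)=-1, (4|5)=+1; sign (−1)^0·-1^1·+1^-2 = -1.
(a,b)_17: α=0, u≡10; β=1, v≡3 (mod 17); (10|17)=-1, (3|17)=-1; sign (−1)^0·-1^1·-1^0 = -1.
(-23, -463505 / ℚ) ramifies at {5, 7, 17, 19, 23, ∞}: a division algebra.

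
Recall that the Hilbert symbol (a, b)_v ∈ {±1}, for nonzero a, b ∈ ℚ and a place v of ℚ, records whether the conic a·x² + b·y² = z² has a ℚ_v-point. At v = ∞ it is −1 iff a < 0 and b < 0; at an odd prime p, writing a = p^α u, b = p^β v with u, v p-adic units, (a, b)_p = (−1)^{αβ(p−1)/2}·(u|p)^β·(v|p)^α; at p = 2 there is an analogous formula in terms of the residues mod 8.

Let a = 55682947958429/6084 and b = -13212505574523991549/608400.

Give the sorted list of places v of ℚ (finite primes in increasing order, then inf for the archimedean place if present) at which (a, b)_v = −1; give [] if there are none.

[43, 53]

Mod squares: a ≡ 989, b ≡ -1939429. Check v ∈ {∞, 2, 3, 5, 11, 13, 23, 37, 43, 53}.
v=2: v_2(a)=-2, v_2(b)=-4; units ≡ 5, 3 (mod 8); ε·ε+αω+βω = 0·1+-2·1+-4·1 ≡ 0  ⇒  (a,b)_2 = +1.
v=11: a=11^4·(≡2), b=11^6·(≡5) mod 11; (2|11)=-1, (5|11)=+1; (−1)^{4·6·5}·(-1)^6·(+1)^4 = +1.
v=37: a=37^2·(≡21), b=37^3·(≡33) mod 37; (21|37)=+1, (33|37)=+1; (−1)^{2·3·18}·(+1)^3·(+1)^2 = +1.
v=43: a=43^1·(≡25), b=43^1·(≡9) mod 43; (25|43)=+1, (9|43)=+1; (−1)^{1·1·21}·(+1)^1·(+1)^1 = -1.
v=53: a=53^2·(≡35), b=53^3·(≡31) mod 53; (35|53)=-1, (31|53)=-1; (−1)^{2·3·26}·(-1)^3·(-1)^2 = -1.
v=5: a=5^0·(≡1), b=5^-2·(≡1) mod 5; (1|5)=+1, (1|5)=+1; (−1)^{0·-2·2}·(+1)^-2·(+1)^0 = +1.
v=13: a=13^-2·(≡9), b=13^-2·(≡8) mod 13; (9|13)=+1, (8|13)=-1; (−1)^{-2·-2·6}·(+1)^-2·(-1)^-2 = +1.
v=23: a=23^1·(≡21), b=23^1·(≡9) mod 23; (21|23)=-1, (9|23)=+1; (−1)^{1·1·11}·(-1)^1·(+1)^1 = +1.
v=3: a=3^-2·(≡2), b=3^-2·(≡2) mod 3; (2|3)=-1, (2|3)=-1; (−1)^{-2·-2·1}·(-1)^-2·(-1)^-2 = +1.
v=∞: 989 > 0 and -1939429 < 0  ⇒  (a,b)_∞ = +1.
(989, -1939429 / ℚ) ramifies at {43, 53}: a division algebra.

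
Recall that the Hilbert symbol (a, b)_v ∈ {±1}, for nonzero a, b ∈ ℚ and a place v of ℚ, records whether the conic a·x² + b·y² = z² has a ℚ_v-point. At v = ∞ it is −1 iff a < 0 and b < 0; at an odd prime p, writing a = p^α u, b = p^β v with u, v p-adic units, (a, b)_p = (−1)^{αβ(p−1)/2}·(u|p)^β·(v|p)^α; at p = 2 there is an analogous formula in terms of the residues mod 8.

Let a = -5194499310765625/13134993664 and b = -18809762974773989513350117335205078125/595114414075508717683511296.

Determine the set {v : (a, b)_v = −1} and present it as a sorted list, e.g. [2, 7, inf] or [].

[2, inf]

Mod squares: a ≡ -1, b ≡ -5. Check v ∈ {∞, 2, 3, 5, 7, 13, 17, 19, 23, 29, 41}.
v=13: a=13^-2·(≡9), b=13^-4·(≡6) mod 13; (9|13)=+1, (6|13)=-1; (−1)^{-2·-4·6}·(+1)^-4·(-1)^-2 = +1.
v=19: a=19^-2·(≡12), b=19^-6·(≡13) mod 19; (12|19)=-1, (13|19)=-1; (−1)^{-2·-6·9}·(-1)^-6·(-1)^-2 = +1.
v=3: a=3^0·(≡2), b=3^14·(≡1) mod 3; (2|3)=-1, (1|3)=+1; (−1)^{0·14·1}·(-1)^14·(+1)^0 = +1.
v=17: a=17^0·(≡15), b=17^-2·(≡5) mod 17; (15|17)=+1, (5|17)=-1; (−1)^{0·-2·8}·(+1)^-2·(-1)^0 = +1.
v=5: a=5^6·(≡4), b=5^13·(≡4) mod 5; (4|5)=+1, (4|5)=+1; (−1)^{6·13·2}·(+1)^13·(+1)^6 = +1.
v=41: a=41^4·(≡25), b=41^6·(≡39) mod 41; (25|41)=+1, (39|41)=+1; (−1)^{4·6·20}·(+1)^6·(+1)^4 = +1.
v=∞: -1 < 0 and -5 < 0  ⇒  (a,b)_∞ = -1.
v=23: a=23^0·(≡10), b=23^-2·(≡1) mod 23; (10|23)=-1, (1|23)=+1; (−1)^{0·-2·11}·(-1)^-2·(+1)^0 = +1.
v=29: a=29^-2·(≡25), b=29^-4·(≡20) mod 29; (25|29)=+1, (20|29)=+1; (−1)^{-2·-4·14}·(+1)^-4·(+1)^-2 = +1.
v=2: v_2(a)=-8, v_2(b)=-12; units ≡ 7, 3 (mod 8); ε·ε+αω+βω = 1·1+-8·1+-12·0 ≡ 1  ⇒  (a,b)_2 = -1.
v=7: a=7^6·(≡3), b=7^14·(≡4) mod 7; (3|7)=-1, (4|7)=+1; (−1)^{6·14·3}·(-1)^14·(+1)^6 = +1.
|Ram(-1, -5)| = 2, even; anisotropic at {2, ∞}.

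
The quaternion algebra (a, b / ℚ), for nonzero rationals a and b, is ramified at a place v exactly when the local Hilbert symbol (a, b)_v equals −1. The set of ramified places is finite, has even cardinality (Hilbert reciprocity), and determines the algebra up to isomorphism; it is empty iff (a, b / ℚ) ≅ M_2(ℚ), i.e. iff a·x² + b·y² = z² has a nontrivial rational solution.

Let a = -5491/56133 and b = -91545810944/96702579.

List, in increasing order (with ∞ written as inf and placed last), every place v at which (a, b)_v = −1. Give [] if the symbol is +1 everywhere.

(a, b) ≡ (-1463, -714) mod (ℚ^×)²; places V = {2, 3, 7, 11, 17, 19, ∞}.
(a,b)_2: α=0, β=11; u≡1, v≡3 (mod 8); ε(u)ε(v)=0·1, αω(v)=0·1, βω(u)=11·0; sum ≡ 0  ⇒  +1.
(a,b)_7: α=-1, u≡1; β=3, v≡6 (mod 7); (1|7)=+1, (6|7)=-1; sign (−1)^1·+1^3·-1^-1 = +1.
(a,b)_17: α=2, u≡2; β=-3, v≡9 (mod 17); (2|17)=+1, (9|17)=+1; sign (−1)^0·+1^-3·+1^2 = +1.
(a,b)_3: α=-6, u≡1; β=-9, v≡2 (mod 3); (1|3)=+1, (2|3)=-1; sign (−1)^0·+1^-9·-1^-6 = +1.
(a,b)_∞: sgn(-1463)=−, sgn(-714)=−, so -1.
(a,b)_11: α=-1, u≡2; β=0, v≡1 (mod 11); (2|11)=-1, (1|11)=+1; sign (−1)^0·-1^0·+1^-1 = +1.
(a,b)_19: α=1, u≡13; β=4, v≡10 (mod 19); (13|19)=-1, (10|19)=-1; sign (−1)^0·-1^4·-1^1 = -1.
Ram(-1463, -714) = {19, ∞}; no ℚ_19-point on the conic.

[19, inf]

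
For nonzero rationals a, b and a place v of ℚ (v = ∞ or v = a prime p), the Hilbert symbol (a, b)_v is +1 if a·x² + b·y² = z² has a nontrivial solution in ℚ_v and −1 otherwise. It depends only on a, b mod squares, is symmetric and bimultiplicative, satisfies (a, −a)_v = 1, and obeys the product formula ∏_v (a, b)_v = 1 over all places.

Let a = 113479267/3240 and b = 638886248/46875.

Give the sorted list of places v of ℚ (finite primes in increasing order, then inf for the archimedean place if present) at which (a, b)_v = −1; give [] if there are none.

[2, 17]

Mod squares: a ≡ 1870, b ≡ 7854. Check v ∈ {∞, 2, 3, 5, 7, 11, 13, 17, 19, 41}.
v=19: a=19^2·(≡3), b=19^2·(≡16) mod 19; (3|19)=-1, (16|19)=+1; (−1)^{2·2·9}·(-1)^2·(+1)^2 = +1.
v=∞: 1870 > 0 and 7854 > 0  ⇒  (a,b)_∞ = +1.
v=3: a=3^-4·(≡1), b=3^-1·(≡2) mod 3; (1|3)=+1, (2|3)=-1; (−1)^{-4·-1·1}·(+1)^-1·(-1)^-4 = +1.
v=5: a=5^-1·(≡4), b=5^-6·(≡1) mod 5; (4|5)=+1, (1|5)=+1; (−1)^{-1·-6·2}·(+1)^-6·(+1)^-1 = +1.
v=11: a=11^1·(≡4), b=11^1·(≡10) mod 11; (4|11)=+1, (10|11)=-1; (−1)^{1·1·5}·(+1)^1·(-1)^1 = +1.
v=13: a=13^0·(≡6), b=13^2·(≡7) mod 13; (6|13)=-1, (7|13)=-1; (−1)^{0·2·6}·(-1)^2·(-1)^0 = +1.
v=41: a=41^2·(≡21), b=41^0·(≡39) mod 41; (21|41)=+1, (39|41)=+1; (−1)^{2·0·20}·(+1)^0·(+1)^2 = +1.
v=7: a=7^0·(≡1), b=7^1·(≡2) mod 7; (1|7)=+1, (2|7)=+1; (−1)^{0·1·3}·(+1)^1·(+1)^0 = +1.
v=2: v_2(a)=-3, v_2(b)=3; units ≡ 7, 7 (mod 8); ε·ε+αω+βω = 1·1+-3·0+3·0 ≡ 1  ⇒  (a,b)_2 = -1.
v=17: a=17^1·(≡15), b=17^1·(≡3) mod 17; (15|17)=+1, (3|17)=-1; (−1)^{1·1·8}·(+1)^1·(-1)^1 = -1.
Ram(1870, 7854) = {2, 17}; no ℚ_2-point on the conic.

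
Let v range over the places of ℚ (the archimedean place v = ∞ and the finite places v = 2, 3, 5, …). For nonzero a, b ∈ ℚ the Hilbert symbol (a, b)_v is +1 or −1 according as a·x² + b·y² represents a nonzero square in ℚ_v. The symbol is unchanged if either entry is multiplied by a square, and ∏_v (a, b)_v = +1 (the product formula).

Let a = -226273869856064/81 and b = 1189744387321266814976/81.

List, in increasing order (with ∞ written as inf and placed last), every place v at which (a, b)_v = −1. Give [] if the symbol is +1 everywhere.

Mod squares: a ≡ -29, b ≡ 595631. Check v ∈ {∞, 2, 3, 17, 19, 23, 29, 47}.
v=17: a=17^2·(≡11), b=17^2·(≡1) mod 17; (11|17)=-1, (1|17)=+1; (−1)^{2·2·8}·(-1)^2·(+1)^2 = +1.
v=3: a=3^-4·(≡1), b=3^-4·(≡2) mod 3; (1|3)=+1, (2|3)=-1; (−1)^{-4·-4·1}·(+1)^-4·(-1)^-4 = +1.
v=23: a=23^2·(≡14), b=23^3·(≡7) mod 23; (14|23)=-1, (7|23)=-1; (−1)^{2·3·11}·(-1)^3·(-1)^2 = -1.
v=2: v_2(a)=6, v_2(b)=14; units ≡ 3, 7 (mod 8); ε·ε+αω+βω = 1·1+6·0+14·1 ≡ 1  ⇒  (a,b)_2 = -1.
v=∞: -29 < 0 and 595631 > 0  ⇒  (a,b)_∞ = +1.
v=47: a=47^2·(≡34), b=47^3·(≡15) mod 47; (34|47)=+1, (15|47)=-1; (−1)^{2·3·23}·(+1)^3·(-1)^2 = +1.
v=29: a=29^1·(≡9), b=29^1·(≡25) mod 29; (9|29)=+1, (25|29)=+1; (−1)^{1·1·14}·(+1)^1·(+1)^1 = +1.
v=19: a=19^2·(≡4), b=19^3·(≡15) mod 19; (4|19)=+1, (15|19)=-1; (−1)^{2·3·9}·(+1)^3·(-1)^2 = +1.
Ram(-29, 595631) = {2, 23}; no ℚ_2-point on the conic.

[2, 23]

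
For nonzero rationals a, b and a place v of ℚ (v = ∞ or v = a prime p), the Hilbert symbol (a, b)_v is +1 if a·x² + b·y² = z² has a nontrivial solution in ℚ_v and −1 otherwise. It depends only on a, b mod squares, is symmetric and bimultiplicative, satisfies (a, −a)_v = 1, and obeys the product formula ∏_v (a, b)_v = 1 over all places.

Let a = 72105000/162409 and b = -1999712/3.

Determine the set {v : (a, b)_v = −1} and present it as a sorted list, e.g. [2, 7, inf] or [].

(a, b) ≡ (28842, -374946) mod (ℚ^×)²; places V = {2, 3, 5, 11, 13, 19, 23, 31, ∞}.
(a,b)_2: α=3, β=5; u≡5, v≡7 (mod 8); ε(u)ε(v)=0·1, αω(v)=3·0, βω(u)=5·1; sum ≡ 1  ⇒  -1.
(a,b)_5: α=4, u≡2; β=0, v≡1 (mod 5); (2|5)=-1, (1|5)=+1; sign (−1)^0·-1^0·+1^4 = +1.
(a,b)_19: α=1, u≡1; β=1, v≡4 (mod 19); (1|19)=+1, (4|19)=+1; sign (−1)^1·+1^1·+1^1 = -1.
(a,b)_∞: sgn(28842)=+, sgn(-374946)=−, so +1.
(a,b)_11: α=1, u≡9; β=1, v≡9 (mod 11); (9|11)=+1, (9|11)=+1; sign (−1)^1·+1^1·+1^1 = -1.
(a,b)_31: α=-2, u≡26; β=0, v≡12 (mod 31); (26|31)=-1, (12|31)=-1; sign (−1)^0·-1^0·-1^-2 = +1.
(a,b)_3: α=1, u≡2; β=-1, v≡1 (mod 3); (2|3)=-1, (1|3)=+1; sign (−1)^1·-1^-1·+1^1 = +1.
(a,b)_23: α=1, u≡9; β=1, v≡14 (mod 23); (9|23)=+1, (14|23)=-1; sign (−1)^1·+1^1·-1^1 = +1.
(a,b)_13: α=-2, u≡7; β=1, v≡6 (mod 13); (7|13)=-1, (6|13)=-1; sign (−1)^0·-1^1·-1^-2 = -1.
Ram(28842, -374946) = {2, 11, 13, 19}; no ℚ_2-point on the conic.

[2, 11, 13, 19]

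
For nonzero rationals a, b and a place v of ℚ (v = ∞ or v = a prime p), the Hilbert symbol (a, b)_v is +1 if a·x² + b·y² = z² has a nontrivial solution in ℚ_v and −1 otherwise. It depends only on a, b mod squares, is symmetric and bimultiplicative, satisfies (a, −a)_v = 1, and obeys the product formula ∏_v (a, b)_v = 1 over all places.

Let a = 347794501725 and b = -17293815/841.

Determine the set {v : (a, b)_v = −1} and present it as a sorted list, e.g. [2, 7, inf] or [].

[23, 41]

Mod squares: a ≡ 24149, b ≡ -39215. Check v ∈ {∞, 2, 3, 5, 7, 11, 19, 23, 29, 31, 41}.
v=∞: 24149 > 0 and -39215 < 0  ⇒  (a,b)_∞ = +1.
v=11: a=11^2·(≡9), b=11^1·(≡2) mod 11; (9|11)=+1, (2|11)=-1; (−1)^{2·1·5}·(+1)^1·(-1)^2 = +1.
v=19: a=19^1·(≡7), b=19^0·(≡16) mod 19; (7|19)=+1, (16|19)=+1; (−1)^{1·0·9}·(+1)^0·(+1)^1 = +1.
v=5: a=5^2·(≡4), b=5^1·(≡2) mod 5; (4|5)=+1, (2|5)=-1; (−1)^{2·1·2}·(+1)^1·(-1)^2 = +1.
v=31: a=31^1·(≡25), b=31^1·(≡26) mod 31; (25|31)=+1, (26|31)=-1; (−1)^{1·1·15}·(+1)^1·(-1)^1 = +1.
v=23: a=23^2·(≡7), b=23^1·(≡15) mod 23; (7|23)=-1, (15|23)=-1; (−1)^{2·1·11}·(-1)^1·(-1)^2 = -1.
v=29: a=29^0·(≡17), b=29^-2·(≡16) mod 29; (17|29)=-1, (16|29)=+1; (−1)^{0·-2·14}·(-1)^-2·(+1)^0 = +1.
v=3: a=3^2·(≡2), b=3^2·(≡1) mod 3; (2|3)=-1, (1|3)=+1; (−1)^{2·2·1}·(-1)^2·(+1)^2 = +1.
v=2: v_2(a)=0, v_2(b)=0; units ≡ 5, 1 (mod 8); ε·ε+αω+βω = 0·0+0·0+0·1 ≡ 0  ⇒  (a,b)_2 = +1.
v=7: a=7^0·(≡6), b=7^2·(≡5) mod 7; (6|7)=-1, (5|7)=-1; (−1)^{0·2·3}·(-1)^2·(-1)^0 = +1.
v=41: a=41^1·(≡22), b=41^0·(≡11) mod 41; (22|41)=-1, (11|41)=-1; (−1)^{1·0·20}·(-1)^0·(-1)^1 = -1.
Ram(24149, -39215) = {23, 41}; no ℚ_23-point on the conic.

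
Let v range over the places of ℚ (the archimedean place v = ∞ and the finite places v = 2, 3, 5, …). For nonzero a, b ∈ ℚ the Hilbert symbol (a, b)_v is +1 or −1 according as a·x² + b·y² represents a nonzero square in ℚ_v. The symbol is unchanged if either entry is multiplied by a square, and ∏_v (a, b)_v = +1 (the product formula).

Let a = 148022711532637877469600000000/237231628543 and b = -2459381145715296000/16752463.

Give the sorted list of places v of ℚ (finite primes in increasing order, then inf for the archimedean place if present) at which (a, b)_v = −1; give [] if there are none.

Mod squares: a ≡ 66822, b ≡ -61705. Check v ∈ {∞, 2, 3, 5, 7, 11, 13, 17, 19, 23, 37, 41, 43}.
v=17: a=17^-4·(≡12), b=17^-2·(≡12) mod 17; (12|17)=-1, (12|17)=-1; (−1)^{-4·-2·8}·(-1)^-2·(-1)^-4 = +1.
v=7: a=7^-5·(≡6), b=7^-3·(≡6) mod 7; (6|7)=-1, (6|7)=-1; (−1)^{-5·-3·3}·(-1)^-3·(-1)^-5 = -1.
v=∞: 66822 > 0 and -61705 < 0  ⇒  (a,b)_∞ = +1.
v=5: a=5^8·(≡2), b=5^3·(≡4) mod 5; (2|5)=-1, (4|5)=+1; (−1)^{8·3·2}·(-1)^3·(+1)^8 = -1.
v=3: a=3^7·(≡2), b=3^6·(≡2) mod 3; (2|3)=-1, (2|3)=-1; (−1)^{7·6·1}·(-1)^6·(-1)^7 = -1.
v=23: a=23^2·(≡14), b=23^0·(≡2) mod 23; (14|23)=-1, (2|23)=+1; (−1)^{2·0·11}·(-1)^0·(+1)^2 = +1.
v=41: a=41^2·(≡23), b=41^1·(≡24) mod 41; (23|41)=+1, (24|41)=-1; (−1)^{2·1·20}·(+1)^1·(-1)^2 = +1.
v=37: a=37^3·(≡28), b=37^2·(≡3) mod 37; (28|37)=+1, (3|37)=+1; (−1)^{3·2·18}·(+1)^2·(+1)^3 = +1.
v=13: a=13^-2·(≡5), b=13^-2·(≡5) mod 13; (5|13)=-1, (5|13)=-1; (−1)^{-2·-2·6}·(-1)^-2·(-1)^-2 = +1.
v=43: a=43^1·(≡16), b=43^1·(≡34) mod 43; (16|43)=+1, (34|43)=-1; (−1)^{1·1·21}·(+1)^1·(-1)^1 = +1.
v=11: a=11^2·(≡6), b=11^2·(≡1) mod 11; (6|11)=-1, (1|11)=+1; (−1)^{2·2·5}·(-1)^2·(+1)^2 = +1.
v=2: v_2(a)=11, v_2(b)=8; units ≡ 3, 7 (mod 8); ε·ε+αω+βω = 1·1+11·0+8·1 ≡ 1  ⇒  (a,b)_2 = -1.
v=19: a=19^2·(≡3), b=19^2·(≡16) mod 19; (3|19)=-1, (16|19)=+1; (−1)^{2·2·9}·(-1)^2·(+1)^2 = +1.
|Ram(66822, -61705)| = 4, even; anisotropic at {2, 3, 5, 7}.

[2, 3, 5, 7]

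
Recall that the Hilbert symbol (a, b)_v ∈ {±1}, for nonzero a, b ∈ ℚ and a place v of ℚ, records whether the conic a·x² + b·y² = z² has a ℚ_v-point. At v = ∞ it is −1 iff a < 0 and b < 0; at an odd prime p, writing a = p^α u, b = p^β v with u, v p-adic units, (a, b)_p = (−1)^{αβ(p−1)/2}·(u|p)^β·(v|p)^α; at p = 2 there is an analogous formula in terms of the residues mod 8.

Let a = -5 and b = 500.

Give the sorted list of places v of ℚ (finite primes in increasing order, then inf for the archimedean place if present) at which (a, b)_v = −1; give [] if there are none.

[]

Mod squares: a ≡ -5, b ≡ 5. Check v ∈ {∞, 2, 5}.
v=2: v_2(a)=0, v_2(b)=2; units ≡ 3, 5 (mod 8); ε·ε+αω+βω = 1·0+0·1+2·1 ≡ 0  ⇒  (a,b)_2 = +1.
v=∞: -5 < 0 and 5 > 0  ⇒  (a,b)_∞ = +1.
v=5: a=5^1·(≡4), b=5^3·(≡4) mod 5; (4|5)=+1, (4|5)=+1; (−1)^{1·3·2}·(+1)^3·(+1)^1 = +1.
Every local symbol is +1, so the conic -5·x² + 5·y² = z² has ℚ_v-points for all v and hence a ℚ-point; (a, b / ℚ) ≅ M_2(ℚ).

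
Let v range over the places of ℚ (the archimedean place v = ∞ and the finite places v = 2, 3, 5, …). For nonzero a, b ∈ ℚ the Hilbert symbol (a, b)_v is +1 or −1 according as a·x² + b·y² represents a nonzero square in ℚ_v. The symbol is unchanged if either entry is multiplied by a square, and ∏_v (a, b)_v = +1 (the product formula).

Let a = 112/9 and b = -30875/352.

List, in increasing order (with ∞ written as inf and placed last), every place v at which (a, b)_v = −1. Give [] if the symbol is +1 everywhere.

(a, b) ≡ (7, -27170) mod (ℚ^×)²; places V = {2, 3, 5, 7, 11, 13, 19, ∞}.
(a,b)_13: α=0, u≡11; β=1, v≡4 (mod 13); (11|13)=-1, (4|13)=+1; sign (−1)^0·-1^1·+1^0 = -1.
(a,b)_3: α=-2, u≡1; β=0, v≡1 (mod 3); (1|3)=+1, (1|3)=+1; sign (−1)^0·+1^0·+1^-2 = +1.
(a,b)_7: α=1, u≡1; β=0, v≡1 (mod 7); (1|7)=+1, (1|7)=+1; sign (−1)^0·+1^0·+1^1 = +1.
(a,b)_5: α=0, u≡3; β=3, v≡4 (mod 5); (3|5)=-1, (4|5)=+1; sign (−1)^0·-1^3·+1^0 = -1.
(a,b)_11: α=0, u≡10; β=-1, v≡9 (mod 11); (10|11)=-1, (9|11)=+1; sign (−1)^0·-1^-1·+1^0 = -1.
(a,b)_2: α=4, β=-5; u≡7, v≡7 (mod 8); ε(u)ε(v)=1·1, αω(v)=4·0, βω(u)=-5·0; sum ≡ 1  ⇒  -1.
(a,b)_19: α=0, u≡4; β=1, v≡18 (mod 19); (4|19)=+1, (18|19)=-1; sign (−1)^0·+1^1·-1^0 = +1.
(a,b)_∞: sgn(7)=+, sgn(-27170)=−, so +1.
|Ram(7, -27170)| = 4, even; anisotropic at {2, 5, 11, 13}.

[2, 5, 11, 13]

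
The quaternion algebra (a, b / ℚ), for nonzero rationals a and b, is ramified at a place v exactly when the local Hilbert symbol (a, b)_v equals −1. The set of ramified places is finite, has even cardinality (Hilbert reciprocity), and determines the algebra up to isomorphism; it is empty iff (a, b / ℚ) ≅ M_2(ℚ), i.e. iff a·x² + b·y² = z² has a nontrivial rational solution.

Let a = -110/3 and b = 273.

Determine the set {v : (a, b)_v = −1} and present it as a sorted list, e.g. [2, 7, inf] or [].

[3, 5, 7, 13]

Mod squares: a ≡ -330, b ≡ 273. Check v ∈ {∞, 2, 3, 5, 7, 11, 13}.
v=7: a=7^0·(≡3), b=7^1·(≡4) mod 7; (3|7)=-1, (4|7)=+1; (−1)^{0·1·3}·(-1)^1·(+1)^0 = -1.
v=2: v_2(a)=1, v_2(b)=0; units ≡ 3, 1 (mod 8); ε·ε+αω+βω = 1·0+1·0+0·1 ≡ 0  ⇒  (a,b)_2 = +1.
v=5: a=5^1·(≡1), b=5^0·(≡3) mod 5; (1|5)=+1, (3|5)=-1; (−1)^{1·0·2}·(+1)^0·(-1)^1 = -1.
v=∞: -330 < 0 and 273 > 0  ⇒  (a,b)_∞ = +1.
v=3: a=3^-1·(≡1), b=3^1·(≡1) mod 3; (1|3)=+1, (1|3)=+1; (−1)^{-1·1·1}·(+1)^1·(+1)^-1 = -1.
v=13: a=13^0·(≡11), b=13^1·(≡8) mod 13; (11|13)=-1, (8|13)=-1; (−1)^{0·1·6}·(-1)^1·(-1)^0 = -1.
v=11: a=11^1·(≡4), b=11^0·(≡9) mod 11; (4|11)=+1, (9|11)=+1; (−1)^{1·0·5}·(+1)^0·(+1)^1 = +1.
(-330, 273 / ℚ) ramifies at {3, 5, 7, 13}: a division algebra.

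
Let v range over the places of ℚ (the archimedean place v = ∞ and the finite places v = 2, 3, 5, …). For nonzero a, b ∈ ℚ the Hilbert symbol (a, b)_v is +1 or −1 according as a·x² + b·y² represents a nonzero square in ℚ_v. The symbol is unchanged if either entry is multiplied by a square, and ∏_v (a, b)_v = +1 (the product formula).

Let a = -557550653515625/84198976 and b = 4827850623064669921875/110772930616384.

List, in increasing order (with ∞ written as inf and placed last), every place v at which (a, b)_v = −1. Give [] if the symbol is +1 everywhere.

Mod squares: a ≡ -17, b ≡ 1155. Check v ∈ {∞, 2, 3, 5, 7, 11, 17, 31, 37}.
v=5: a=5^8·(≡2), b=5^9·(≡4) mod 5; (2|5)=-1, (4|5)=+1; (−1)^{8·9·2}·(-1)^9·(+1)^8 = -1.
v=31: a=31^-2·(≡25), b=31^-4·(≡14) mod 31; (25|31)=+1, (14|31)=+1; (−1)^{-2·-4·15}·(+1)^-4·(+1)^-2 = +1.
v=37: a=37^-2·(≡6), b=37^-4·(≡31) mod 37; (6|37)=-1, (31|37)=-1; (−1)^{-2·-4·18}·(-1)^-4·(-1)^-2 = +1.
v=11: a=11^2·(≡1), b=11^3·(≡7) mod 11; (1|11)=+1, (7|11)=-1; (−1)^{2·3·5}·(+1)^3·(-1)^2 = +1.
v=3: a=3^0·(≡1), b=3^3·(≡1) mod 3; (1|3)=+1, (1|3)=+1; (−1)^{0·3·1}·(+1)^3·(+1)^0 = +1.
v=7: a=7^4·(≡1), b=7^7·(≡4) mod 7; (1|7)=+1, (4|7)=+1; (−1)^{4·7·3}·(+1)^7·(+1)^4 = +1.
v=∞: -17 < 0 and 1155 > 0  ⇒  (a,b)_∞ = +1.
v=2: v_2(a)=-6, v_2(b)=-6; units ≡ 7, 3 (mod 8); ε·ε+αω+βω = 1·1+-6·1+-6·0 ≡ 1  ⇒  (a,b)_2 = -1.
v=17: a=17^3·(≡9), b=17^4·(≡15) mod 17; (9|17)=+1, (15|17)=+1; (−1)^{3·4·8}·(+1)^4·(+1)^3 = +1.
(-17, 1155 / ℚ) ramifies at {2, 5}: a division algebra.

[2, 5]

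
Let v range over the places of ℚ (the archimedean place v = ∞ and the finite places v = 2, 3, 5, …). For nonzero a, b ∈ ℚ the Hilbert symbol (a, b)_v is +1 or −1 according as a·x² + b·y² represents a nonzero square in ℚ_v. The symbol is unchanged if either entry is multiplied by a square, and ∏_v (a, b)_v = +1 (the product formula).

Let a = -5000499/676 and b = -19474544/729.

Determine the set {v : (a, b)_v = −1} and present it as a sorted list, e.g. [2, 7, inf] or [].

Mod squares: a ≡ -11339, b ≡ -551. Check v ∈ {∞, 2, 3, 7, 13, 17, 19, 23, 29, 47}.
v=29: a=29^1·(≡10), b=29^1·(≡26) mod 29; (10|29)=-1, (26|29)=-1; (−1)^{1·1·14}·(-1)^1·(-1)^1 = +1.
v=17: a=17^1·(≡16), b=17^0·(≡12) mod 17; (16|17)=+1, (12|17)=-1; (−1)^{1·0·8}·(+1)^0·(-1)^1 = -1.
v=2: v_2(a)=-2, v_2(b)=4; units ≡ 5, 1 (mod 8); ε·ε+αω+βω = 0·0+-2·0+4·1 ≡ 0  ⇒  (a,b)_2 = +1.
v=23: a=23^1·(≡16), b=23^0·(≡1) mod 23; (16|23)=+1, (1|23)=+1; (−1)^{1·0·11}·(+1)^0·(+1)^1 = +1.
v=47: a=47^0·(≡35), b=47^2·(≡40) mod 47; (35|47)=-1, (40|47)=-1; (−1)^{0·2·23}·(-1)^2·(-1)^0 = +1.
v=19: a=19^0·(≡17), b=19^1·(≡16) mod 19; (17|19)=+1, (16|19)=+1; (−1)^{0·1·9}·(+1)^1·(+1)^0 = +1.
v=13: a=13^-2·(≡4), b=13^0·(≡2) mod 13; (4|13)=+1, (2|13)=-1; (−1)^{-2·0·6}·(+1)^0·(-1)^-2 = +1.
v=7: a=7^2·(≡4), b=7^0·(≡2) mod 7; (4|7)=+1, (2|7)=+1; (−1)^{2·0·3}·(+1)^0·(+1)^2 = +1.
v=∞: -11339 < 0 and -551 < 0  ⇒  (a,b)_∞ = -1.
v=3: a=3^2·(≡1), b=3^-6·(≡1) mod 3; (1|3)=+1, (1|3)=+1; (−1)^{2·-6·1}·(+1)^-6·(+1)^2 = +1.
(-11339, -551 / ℚ) ramifies at {17, ∞}: a division algebra.

[17, inf]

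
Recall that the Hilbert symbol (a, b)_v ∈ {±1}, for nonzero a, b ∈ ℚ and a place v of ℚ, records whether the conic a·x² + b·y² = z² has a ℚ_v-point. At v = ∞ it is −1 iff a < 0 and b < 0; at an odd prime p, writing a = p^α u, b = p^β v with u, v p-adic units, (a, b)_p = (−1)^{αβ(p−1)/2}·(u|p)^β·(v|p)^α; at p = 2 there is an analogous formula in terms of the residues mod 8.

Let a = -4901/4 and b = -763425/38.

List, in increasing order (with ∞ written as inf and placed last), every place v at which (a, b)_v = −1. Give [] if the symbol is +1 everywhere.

Mod squares: a ≡ -29, b ≡ -14326. Check v ∈ {∞, 2, 3, 5, 13, 19, 29}.
v=29: a=29^1·(≡23), b=29^1·(≡4) mod 29; (23|29)=+1, (4|29)=+1; (−1)^{1·1·14}·(+1)^1·(+1)^1 = +1.
v=19: a=19^0·(≡5), b=19^-1·(≡7) mod 19; (5|19)=+1, (7|19)=+1; (−1)^{0·-1·9}·(+1)^-1·(+1)^0 = +1.
v=2: v_2(a)=-2, v_2(b)=-1; units ≡ 3, 5 (mod 8); ε·ε+αω+βω = 1·0+-2·1+-1·1 ≡ 1  ⇒  (a,b)_2 = -1.
v=5: a=5^0·(≡1), b=5^2·(≡1) mod 5; (1|5)=+1, (1|5)=+1; (−1)^{0·2·2}·(+1)^2·(+1)^0 = +1.
v=3: a=3^0·(≡1), b=3^4·(≡2) mod 3; (1|3)=+1, (2|3)=-1; (−1)^{0·4·1}·(+1)^4·(-1)^0 = +1.
v=13: a=13^2·(≡9), b=13^1·(≡4) mod 13; (9|13)=+1, (4|13)=+1; (−1)^{2·1·6}·(+1)^1·(+1)^2 = +1.
v=∞: -29 < 0 and -14326 < 0  ⇒  (a,b)_∞ = -1.
(-29, -14326 / ℚ) ramifies at {2, ∞}: a division algebra.

[2, inf]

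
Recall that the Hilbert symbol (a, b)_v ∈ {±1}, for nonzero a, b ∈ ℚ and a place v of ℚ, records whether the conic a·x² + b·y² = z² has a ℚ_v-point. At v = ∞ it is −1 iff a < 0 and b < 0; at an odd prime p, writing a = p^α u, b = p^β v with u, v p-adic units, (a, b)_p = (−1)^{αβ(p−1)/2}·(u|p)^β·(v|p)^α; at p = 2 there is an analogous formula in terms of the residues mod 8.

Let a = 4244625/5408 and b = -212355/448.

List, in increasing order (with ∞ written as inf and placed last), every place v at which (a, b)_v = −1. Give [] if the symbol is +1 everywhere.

[2, 3, 5, 11]

Mod squares: a ≡ 770, b ≡ -1365. Check v ∈ {∞, 2, 3, 5, 7, 11, 13}.
v=5: a=5^3·(≡4), b=5^1·(≡3) mod 5; (4|5)=+1, (3|5)=-1; (−1)^{3·1·2}·(+1)^1·(-1)^3 = -1.
v=13: a=13^-2·(≡10), b=13^1·(≡1) mod 13; (10|13)=+1, (1|13)=+1; (−1)^{-2·1·6}·(+1)^1·(+1)^-2 = +1.
v=7: a=7^3·(≡5), b=7^-1·(≡4) mod 7; (5|7)=-1, (4|7)=+1; (−1)^{3·-1·3}·(-1)^-1·(+1)^3 = +1.
v=3: a=3^2·(≡2), b=3^3·(≡1) mod 3; (2|3)=-1, (1|3)=+1; (−1)^{2·3·1}·(-1)^3·(+1)^2 = -1.
v=∞: 770 > 0 and -1365 < 0  ⇒  (a,b)_∞ = +1.
v=2: v_2(a)=-5, v_2(b)=-6; units ≡ 1, 3 (mod 8); ε·ε+αω+βω = 0·1+-5·1+-6·0 ≡ 1  ⇒  (a,b)_2 = -1.
v=11: a=11^1·(≡4), b=11^2·(≡2) mod 11; (4|11)=+1, (2|11)=-1; (−1)^{1·2·5}·(+1)^2·(-1)^1 = -1.
|Ram(770, -1365)| = 4, even; anisotropic at {2, 3, 5, 11}.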